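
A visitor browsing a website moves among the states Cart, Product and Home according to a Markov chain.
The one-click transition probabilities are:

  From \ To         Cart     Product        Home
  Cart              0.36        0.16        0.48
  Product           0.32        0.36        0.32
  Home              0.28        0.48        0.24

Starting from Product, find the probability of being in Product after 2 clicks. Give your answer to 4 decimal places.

Sum over the intermediate state after 1 click:
P = P(Product→Cart)·P(Cart→Product) + P(Product→Product)·P(Product→Product) + P(Product→Home)·P(Home→Product)
  = 0.32×0.16 + 0.36×0.36 + 0.32×0.48
  = 0.0512 + 0.1296 + 0.1536 = 0.3344

0.3344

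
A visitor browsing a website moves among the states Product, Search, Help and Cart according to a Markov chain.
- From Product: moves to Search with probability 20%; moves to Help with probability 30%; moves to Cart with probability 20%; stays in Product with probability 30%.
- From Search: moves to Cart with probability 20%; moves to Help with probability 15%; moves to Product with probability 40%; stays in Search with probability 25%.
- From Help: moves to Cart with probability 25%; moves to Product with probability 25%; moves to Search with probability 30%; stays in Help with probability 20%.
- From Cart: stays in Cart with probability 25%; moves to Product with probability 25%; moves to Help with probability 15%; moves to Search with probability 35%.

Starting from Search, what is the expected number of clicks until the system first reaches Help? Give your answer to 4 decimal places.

4.9940

Let t(s) be the expected number of clicks to first reach Help from state s, with t(Help) = 0. Conditioning on the first click:
t(Product) = 1 + 0.3·t(Product) + 0.2·t(Search) + 0.2·t(Cart)
t(Search) = 1 + 0.4·t(Product) + 0.25·t(Search) + 0.2·t(Cart)
t(Cart) = 1 + 0.25·t(Product) + 0.35·t(Search) + 0.25·t(Cart)
Solving: t(Product) = 4.3130, t(Search) = 4.9940, t(Cart) = 5.1016.
Expected clicks from Search to Help: 4.9940.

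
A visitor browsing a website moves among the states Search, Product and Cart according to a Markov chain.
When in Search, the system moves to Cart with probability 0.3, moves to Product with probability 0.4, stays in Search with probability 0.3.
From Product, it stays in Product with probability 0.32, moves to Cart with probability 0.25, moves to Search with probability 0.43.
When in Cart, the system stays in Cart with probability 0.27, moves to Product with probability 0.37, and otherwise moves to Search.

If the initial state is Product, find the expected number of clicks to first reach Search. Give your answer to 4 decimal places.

2.4263

Let t(s) be the expected number of clicks to first reach Search from state s, with t(Search) = 0. Conditioning on the first click:
t(Product) = 1 + 0.32·t(Product) + 0.25·t(Cart)
t(Cart) = 1 + 0.37·t(Product) + 0.27·t(Cart)
Solving: t(Product) = 2.4263, t(Cart) = 2.5997.
Expected clicks from Product to Search: 2.4263.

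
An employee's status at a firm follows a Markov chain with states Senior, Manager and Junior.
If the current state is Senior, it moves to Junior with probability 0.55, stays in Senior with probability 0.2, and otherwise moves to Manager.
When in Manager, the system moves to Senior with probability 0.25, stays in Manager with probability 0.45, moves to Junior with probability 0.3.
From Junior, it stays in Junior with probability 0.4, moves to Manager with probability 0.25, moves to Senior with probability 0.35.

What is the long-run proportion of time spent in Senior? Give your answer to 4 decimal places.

0.2772

Let the stationary distribution be π with π = πP and π_1 + π_2 + π_3 = 1.
π_1 = 0.2·π_1 + 0.25·π_2 + 0.35·π_3
π_2 = 0.25·π_1 + 0.45·π_2 + 0.25·π_3
Solving with the normalization constraint gives π = (0.2772, 0.3125, 0.4103).
So the stationary probability of Senior is 0.2772.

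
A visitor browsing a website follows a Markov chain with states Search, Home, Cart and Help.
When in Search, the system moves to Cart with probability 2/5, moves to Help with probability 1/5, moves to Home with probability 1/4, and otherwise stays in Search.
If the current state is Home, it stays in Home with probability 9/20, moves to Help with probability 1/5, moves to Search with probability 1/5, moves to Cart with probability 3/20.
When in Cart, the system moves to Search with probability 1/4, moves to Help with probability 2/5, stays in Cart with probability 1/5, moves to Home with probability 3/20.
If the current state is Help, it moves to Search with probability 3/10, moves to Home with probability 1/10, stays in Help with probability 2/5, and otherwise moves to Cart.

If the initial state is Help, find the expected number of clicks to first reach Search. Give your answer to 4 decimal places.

Let t(s) be the expected number of clicks to first reach Search from state s, with t(Search) = 0. Conditioning on the first click:
t(Home) = 1 + 0.45·t(Home) + 0.15·t(Cart) + 0.2·t(Help)
t(Cart) = 1 + 0.15·t(Home) + 0.2·t(Cart) + 0.4·t(Help)
t(Help) = 1 + 0.1·t(Home) + 0.2·t(Cart) + 0.4·t(Help)
Solving: t(Home) = 4.2017, t(Cart) = 3.8655, t(Help) = 3.6555.
Expected clicks from Help to Search: 3.6555.

3.6555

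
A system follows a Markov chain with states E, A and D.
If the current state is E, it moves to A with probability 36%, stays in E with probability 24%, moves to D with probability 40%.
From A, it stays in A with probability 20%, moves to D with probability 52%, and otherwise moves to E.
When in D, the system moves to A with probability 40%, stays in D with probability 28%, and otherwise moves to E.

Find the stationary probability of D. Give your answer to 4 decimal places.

0.3918

Let the stationary distribution be π with π = πP and π_1 + π_2 + π_3 = 1.
π_1 = 0.24·π_1 + 0.28·π_2 + 0.32·π_3
π_2 = 0.36·π_1 + 0.2·π_2 + 0.4·π_3
Solving with the normalization constraint gives π = (0.2843, 0.3239, 0.3918).
So the stationary probability of D is 0.3918.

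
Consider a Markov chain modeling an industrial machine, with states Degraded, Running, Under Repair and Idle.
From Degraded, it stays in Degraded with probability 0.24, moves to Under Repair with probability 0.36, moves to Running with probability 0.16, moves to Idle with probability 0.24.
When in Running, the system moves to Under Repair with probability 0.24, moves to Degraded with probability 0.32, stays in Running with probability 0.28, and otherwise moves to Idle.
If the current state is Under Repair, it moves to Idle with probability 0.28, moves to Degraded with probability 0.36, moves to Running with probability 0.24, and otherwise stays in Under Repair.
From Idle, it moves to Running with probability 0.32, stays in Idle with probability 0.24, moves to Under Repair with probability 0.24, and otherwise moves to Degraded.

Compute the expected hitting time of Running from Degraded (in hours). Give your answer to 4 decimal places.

4.5170

Let t(s) be the expected number of hours to first reach Running from state s, with t(Running) = 0. Conditioning on the first hour:
t(Degraded) = 1 + 0.24·t(Degraded) + 0.36·t(Under Repair) + 0.24·t(Idle)
t(Under Repair) = 1 + 0.36·t(Degraded) + 0.12·t(Under Repair) + 0.28·t(Idle)
t(Idle) = 1 + 0.2·t(Degraded) + 0.24·t(Under Repair) + 0.24·t(Idle)
Solving: t(Degraded) = 4.5170, t(Under Repair) = 4.2034, t(Idle) = 3.8319.
Expected hours from Degraded to Running: 4.5170.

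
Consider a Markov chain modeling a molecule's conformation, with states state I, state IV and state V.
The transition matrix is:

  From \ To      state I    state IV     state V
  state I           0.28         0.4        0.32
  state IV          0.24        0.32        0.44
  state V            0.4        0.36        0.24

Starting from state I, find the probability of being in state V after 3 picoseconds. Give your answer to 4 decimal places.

Propagate the distribution vector 3 picoseconds from state I.
After 0 picoseconds: (1.0000, 0.0000, 0.0000)
After 1 picosecond: (0.2800, 0.4000, 0.3200)
After 2 picoseconds: (0.3024, 0.3552, 0.3424)
After 3 picoseconds: (0.3069, 0.3579, 0.3352)
P(in state V after 3 picoseconds) = 0.3352

0.3352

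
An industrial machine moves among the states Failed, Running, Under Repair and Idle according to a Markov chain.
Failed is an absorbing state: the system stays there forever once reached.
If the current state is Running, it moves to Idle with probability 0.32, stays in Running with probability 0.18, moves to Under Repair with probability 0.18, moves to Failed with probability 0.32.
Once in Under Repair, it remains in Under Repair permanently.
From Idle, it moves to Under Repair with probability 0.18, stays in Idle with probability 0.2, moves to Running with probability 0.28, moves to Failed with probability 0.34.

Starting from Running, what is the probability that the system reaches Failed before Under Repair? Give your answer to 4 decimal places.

0.6441

Let h(s) be the probability of absorption at Failed starting from transient state s. Then h(Failed) = 1 and h(Under Repair) = 0. By first-step analysis:
h(Running) = 0.32·1 + 0.18·h(Running) + 0.18·0 + 0.32·h(Idle)
h(Idle) = 0.34·1 + 0.28·h(Running) + 0.18·0 + 0.2·h(Idle)
Solving: h(Running) = 0.6441, h(Idle) = 0.6504.
Starting from Running, the probability is 0.6441.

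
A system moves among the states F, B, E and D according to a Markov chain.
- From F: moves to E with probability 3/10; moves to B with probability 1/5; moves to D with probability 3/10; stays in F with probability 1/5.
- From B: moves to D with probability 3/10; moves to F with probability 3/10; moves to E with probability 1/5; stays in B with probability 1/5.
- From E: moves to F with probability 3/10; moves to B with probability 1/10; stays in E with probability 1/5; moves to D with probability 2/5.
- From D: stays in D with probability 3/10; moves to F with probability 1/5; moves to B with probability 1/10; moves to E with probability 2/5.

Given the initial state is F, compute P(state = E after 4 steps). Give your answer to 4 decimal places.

Propagate the distribution vector 4 steps from F.
After 0 steps: (1.0000, 0.0000, 0.0000, 0.0000)
After 1 step: (0.2000, 0.2000, 0.3000, 0.3000)
After 2 steps: (0.2500, 0.1400, 0.2800, 0.3300)
After 3 steps: (0.2420, 0.1390, 0.2910, 0.3280)
After 4 steps: (0.2430, 0.1381, 0.2898, 0.3291)
P(in E after 4 steps) = 0.2898

0.2898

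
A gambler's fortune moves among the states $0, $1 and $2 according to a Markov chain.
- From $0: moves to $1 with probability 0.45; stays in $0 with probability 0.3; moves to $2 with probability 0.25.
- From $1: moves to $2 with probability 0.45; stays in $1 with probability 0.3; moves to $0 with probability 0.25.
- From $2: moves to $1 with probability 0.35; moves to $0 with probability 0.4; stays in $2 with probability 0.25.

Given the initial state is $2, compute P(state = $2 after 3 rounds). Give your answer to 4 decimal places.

0.3245

Propagate the distribution vector 3 rounds from $2.
After 0 rounds: (0.0000, 0.0000, 1.0000)
After 1 round: (0.4000, 0.3500, 0.2500)
After 2 rounds: (0.3075, 0.3725, 0.3200)
After 3 rounds: (0.3134, 0.3621, 0.3245)
P(in $2 after 3 rounds) = 0.3245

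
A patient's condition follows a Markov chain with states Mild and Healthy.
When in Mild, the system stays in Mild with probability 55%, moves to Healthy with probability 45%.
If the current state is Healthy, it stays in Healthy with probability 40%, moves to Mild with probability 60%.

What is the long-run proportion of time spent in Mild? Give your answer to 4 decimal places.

0.5714

Let the stationary distribution be π with π = πP and π_1 + π_2 = 1.
π_1 = 0.55·π_1 + 0.6·π_2
Solving with the normalization constraint gives π = (0.5714, 0.4286).
So the stationary probability of Mild is 0.5714.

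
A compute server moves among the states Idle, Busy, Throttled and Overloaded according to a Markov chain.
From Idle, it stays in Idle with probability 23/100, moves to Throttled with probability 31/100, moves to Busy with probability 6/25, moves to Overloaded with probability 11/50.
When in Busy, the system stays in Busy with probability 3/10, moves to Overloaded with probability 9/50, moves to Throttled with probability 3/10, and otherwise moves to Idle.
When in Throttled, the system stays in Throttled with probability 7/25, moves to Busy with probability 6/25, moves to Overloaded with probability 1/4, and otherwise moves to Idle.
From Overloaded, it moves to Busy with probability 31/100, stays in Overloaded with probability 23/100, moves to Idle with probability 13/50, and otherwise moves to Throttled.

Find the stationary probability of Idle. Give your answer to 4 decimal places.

Let the stationary distribution be π with π = πP and π_1 + π_2 + π_3 + π_4 = 1.
π_1 = 0.23·π_1 + 0.22·π_2 + 0.23·π_3 + 0.26·π_4
π_2 = 0.24·π_1 + 0.3·π_2 + 0.24·π_3 + 0.31·π_4
π_3 = 0.31·π_1 + 0.3·π_2 + 0.28·π_3 + 0.2·π_4
Solving with the normalization constraint gives π = (0.2339, 0.2717, 0.2749, 0.2196).
So the stationary probability of Idle is 0.2339.

0.2339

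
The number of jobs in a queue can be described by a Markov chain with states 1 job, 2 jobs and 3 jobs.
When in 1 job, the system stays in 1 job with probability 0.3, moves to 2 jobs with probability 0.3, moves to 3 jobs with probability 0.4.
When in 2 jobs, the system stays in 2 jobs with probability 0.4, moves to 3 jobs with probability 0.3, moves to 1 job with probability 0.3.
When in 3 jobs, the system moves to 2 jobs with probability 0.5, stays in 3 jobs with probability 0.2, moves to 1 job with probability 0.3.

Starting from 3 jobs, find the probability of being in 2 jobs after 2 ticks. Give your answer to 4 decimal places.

0.3900

Sum over the intermediate state after 1 tick:
P = P(3 jobs→1 job)·P(1 job→2 jobs) + P(3 jobs→2 jobs)·P(2 jobs→2 jobs) + P(3 jobs→3 jobs)·P(3 jobs→2 jobs)
  = 0.3×0.3 + 0.5×0.4 + 0.2×0.5
  = 0.0900 + 0.2000 + 0.1000 = 0.3900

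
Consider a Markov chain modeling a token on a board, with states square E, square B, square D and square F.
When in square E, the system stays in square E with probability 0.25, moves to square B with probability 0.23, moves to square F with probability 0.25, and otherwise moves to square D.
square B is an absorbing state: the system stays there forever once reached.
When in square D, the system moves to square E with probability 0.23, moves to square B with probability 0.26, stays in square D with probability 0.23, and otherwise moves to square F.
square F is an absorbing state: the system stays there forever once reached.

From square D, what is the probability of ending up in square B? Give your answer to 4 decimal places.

Let h(s) be the probability of absorption at square B starting from transient state s. Then h(square B) = 1 and h(square F) = 0. By first-step analysis:
h(square E) = 0.25·h(square E) + 0.23·1 + 0.27·h(square D) + 0.25·0
h(square D) = 0.23·h(square E) + 0.26·1 + 0.23·h(square D) + 0.28·0
Solving: h(square E) = 0.4798, h(square D) = 0.4810.
Starting from square D, the probability is 0.4810.

0.4810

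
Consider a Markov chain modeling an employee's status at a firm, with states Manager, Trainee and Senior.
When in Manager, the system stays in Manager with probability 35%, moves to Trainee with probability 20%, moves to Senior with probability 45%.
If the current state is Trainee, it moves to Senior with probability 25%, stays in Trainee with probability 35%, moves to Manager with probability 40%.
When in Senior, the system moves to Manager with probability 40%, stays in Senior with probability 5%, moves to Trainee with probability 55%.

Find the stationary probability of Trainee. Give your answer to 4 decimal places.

0.3472

Let the stationary distribution be π with π = πP and π_1 + π_2 + π_3 = 1.
π_1 = 0.35·π_1 + 0.4·π_2 + 0.4·π_3
π_2 = 0.2·π_1 + 0.35·π_2 + 0.55·π_3
Solving with the normalization constraint gives π = (0.3810, 0.3472, 0.2718).
So the stationary probability of Trainee is 0.3472.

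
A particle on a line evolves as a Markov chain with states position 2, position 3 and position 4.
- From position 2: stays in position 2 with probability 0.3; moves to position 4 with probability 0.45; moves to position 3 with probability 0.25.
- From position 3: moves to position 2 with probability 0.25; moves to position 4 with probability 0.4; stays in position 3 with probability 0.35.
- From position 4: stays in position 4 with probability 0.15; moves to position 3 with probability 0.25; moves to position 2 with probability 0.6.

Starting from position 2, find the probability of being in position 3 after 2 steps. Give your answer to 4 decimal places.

0.2750

Sum over the intermediate state after 1 step:
P = P(position 2→position 2)·P(position 2→position 3) + P(position 2→position 3)·P(position 3→position 3) + P(position 2→position 4)·P(position 4→position 3)
  = 0.3×0.25 + 0.25×0.35 + 0.45×0.25
  = 0.0750 + 0.0875 + 0.1125 = 0.2750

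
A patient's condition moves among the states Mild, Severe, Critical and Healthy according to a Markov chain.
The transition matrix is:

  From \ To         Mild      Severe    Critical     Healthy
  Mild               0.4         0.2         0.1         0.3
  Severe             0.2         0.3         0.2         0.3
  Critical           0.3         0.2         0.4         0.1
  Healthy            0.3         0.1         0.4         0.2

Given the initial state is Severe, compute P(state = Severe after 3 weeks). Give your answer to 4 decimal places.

Propagate the distribution vector 3 weeks from Severe.
After 0 weeks: (0.0000, 1.0000, 0.0000, 0.0000)
After 1 week: (0.2000, 0.3000, 0.2000, 0.3000)
After 2 weeks: (0.2900, 0.2000, 0.2800, 0.2300)
After 3 weeks: (0.3090, 0.1970, 0.2730, 0.2210)
P(in Severe after 3 weeks) = 0.1970

0.1970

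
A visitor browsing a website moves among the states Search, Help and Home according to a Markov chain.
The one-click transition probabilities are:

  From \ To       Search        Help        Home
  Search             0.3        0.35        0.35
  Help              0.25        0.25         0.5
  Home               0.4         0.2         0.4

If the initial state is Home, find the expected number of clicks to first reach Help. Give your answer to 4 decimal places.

Let t(s) be the expected number of clicks to first reach Help from state s, with t(Help) = 0. Conditioning on the first click:
t(Search) = 1 + 0.3·t(Search) + 0.35·t(Home)
t(Home) = 1 + 0.4·t(Search) + 0.4·t(Home)
Solving: t(Search) = 3.3929, t(Home) = 3.9286.
Expected clicks from Home to Help: 3.9286.

3.9286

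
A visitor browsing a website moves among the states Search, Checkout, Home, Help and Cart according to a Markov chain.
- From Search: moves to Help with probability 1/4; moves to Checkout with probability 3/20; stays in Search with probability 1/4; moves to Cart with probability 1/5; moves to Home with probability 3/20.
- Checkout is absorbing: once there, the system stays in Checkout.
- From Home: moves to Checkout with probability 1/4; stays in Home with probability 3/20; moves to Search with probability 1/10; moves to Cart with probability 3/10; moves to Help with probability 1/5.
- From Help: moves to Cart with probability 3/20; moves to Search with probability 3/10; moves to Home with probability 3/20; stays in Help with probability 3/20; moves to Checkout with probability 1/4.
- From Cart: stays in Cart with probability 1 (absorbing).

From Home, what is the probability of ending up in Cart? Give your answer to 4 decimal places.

0.5208

Let h(s) be the probability of absorption at Cart starting from transient state s. Then h(Cart) = 1 and h(Checkout) = 0. By first-step analysis:
h(Search) = 0.25·h(Search) + 0.15·0 + 0.15·h(Home) + 0.25·h(Help) + 0.2·1
h(Home) = 0.1·h(Search) + 0.25·0 + 0.15·h(Home) + 0.2·h(Help) + 0.3·1
h(Help) = 0.3·h(Search) + 0.25·0 + 0.15·h(Home) + 0.15·h(Help) + 0.15·1
Solving: h(Search) = 0.5217, h(Home) = 0.5208, h(Help) = 0.4525.
Starting from Home, the probability is 0.5208.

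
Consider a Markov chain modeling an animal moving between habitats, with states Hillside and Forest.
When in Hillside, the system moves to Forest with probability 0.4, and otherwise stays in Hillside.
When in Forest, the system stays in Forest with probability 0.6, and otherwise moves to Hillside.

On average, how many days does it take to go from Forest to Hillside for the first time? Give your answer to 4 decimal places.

Let t(s) be the expected number of days to first reach Hillside from state s, with t(Hillside) = 0. Conditioning on the first day:
t(Forest) = 1 + 0.6·t(Forest)
Solving: t(Forest) = 2.5000.
Expected days from Forest to Hillside: 2.5000.

2.5000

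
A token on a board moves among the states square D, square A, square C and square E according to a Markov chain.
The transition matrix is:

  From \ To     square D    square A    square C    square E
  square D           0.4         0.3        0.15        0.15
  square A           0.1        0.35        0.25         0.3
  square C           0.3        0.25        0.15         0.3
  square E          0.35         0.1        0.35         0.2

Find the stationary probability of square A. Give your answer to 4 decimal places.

0.2550

Let the stationary distribution be π with π = πP and π_1 + π_2 + π_3 + π_4 = 1.
π_1 = 0.4·π_1 + 0.1·π_2 + 0.3·π_3 + 0.35·π_4
π_2 = 0.3·π_1 + 0.35·π_2 + 0.25·π_3 + 0.1·π_4
π_3 = 0.15·π_1 + 0.25·π_2 + 0.15·π_3 + 0.35·π_4
Solving with the normalization constraint gives π = (0.2896, 0.2550, 0.2221, 0.2332).
So the stationary probability of square A is 0.2550.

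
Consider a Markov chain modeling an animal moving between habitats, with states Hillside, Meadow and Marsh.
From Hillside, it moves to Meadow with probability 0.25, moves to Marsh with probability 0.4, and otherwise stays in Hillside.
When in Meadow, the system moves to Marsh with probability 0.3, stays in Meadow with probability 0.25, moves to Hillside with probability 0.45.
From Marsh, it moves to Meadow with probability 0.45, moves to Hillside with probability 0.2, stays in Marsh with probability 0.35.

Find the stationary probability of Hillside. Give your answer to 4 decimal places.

0.3294

Let the stationary distribution be π with π = πP and π_1 + π_2 + π_3 = 1.
π_1 = 0.35·π_1 + 0.45·π_2 + 0.2·π_3
π_2 = 0.25·π_1 + 0.25·π_2 + 0.45·π_3
Solving with the normalization constraint gives π = (0.3294, 0.3201, 0.3505).
So the stationary probability of Hillside is 0.3294.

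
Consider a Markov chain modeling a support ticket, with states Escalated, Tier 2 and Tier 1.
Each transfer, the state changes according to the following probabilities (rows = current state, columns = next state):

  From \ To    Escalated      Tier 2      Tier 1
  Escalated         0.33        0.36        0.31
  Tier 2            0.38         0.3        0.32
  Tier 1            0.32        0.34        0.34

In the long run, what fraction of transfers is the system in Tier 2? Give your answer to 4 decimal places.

0.3335

Let the stationary distribution be π with π = πP and π_1 + π_2 + π_3 = 1.
π_1 = 0.33·π_1 + 0.38·π_2 + 0.32·π_3
π_2 = 0.36·π_1 + 0.3·π_2 + 0.34·π_3
Solving with the normalization constraint gives π = (0.3434, 0.3335, 0.3230).
So the stationary probability of Tier 2 is 0.3335.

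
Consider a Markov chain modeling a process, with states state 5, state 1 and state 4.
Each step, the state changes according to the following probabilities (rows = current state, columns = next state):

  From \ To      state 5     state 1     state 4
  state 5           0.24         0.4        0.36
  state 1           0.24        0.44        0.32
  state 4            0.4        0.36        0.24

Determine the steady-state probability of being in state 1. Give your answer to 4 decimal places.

Let the stationary distribution be π with π = πP and π_1 + π_2 + π_3 = 1.
π_1 = 0.24·π_1 + 0.24·π_2 + 0.4·π_3
π_2 = 0.4·π_1 + 0.44·π_2 + 0.36·π_3
Solving with the normalization constraint gives π = (0.2891, 0.4039, 0.3070).
So the stationary probability of state 1 is 0.4039.

0.4039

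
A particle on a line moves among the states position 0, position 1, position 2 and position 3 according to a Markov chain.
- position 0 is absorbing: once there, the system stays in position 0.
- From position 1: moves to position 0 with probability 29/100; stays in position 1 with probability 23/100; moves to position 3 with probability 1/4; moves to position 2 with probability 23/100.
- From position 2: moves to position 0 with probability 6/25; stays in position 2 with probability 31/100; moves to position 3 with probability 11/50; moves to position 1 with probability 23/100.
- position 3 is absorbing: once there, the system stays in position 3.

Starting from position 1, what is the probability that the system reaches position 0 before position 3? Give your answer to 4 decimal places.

0.5337

Let h(s) be the probability of absorption at position 0 starting from transient state s. Then h(position 0) = 1 and h(position 3) = 0. By first-step analysis:
h(position 1) = 0.29·1 + 0.23·h(position 1) + 0.23·h(position 2) + 0.25·0
h(position 2) = 0.24·1 + 0.23·h(position 1) + 0.31·h(position 2) + 0.22·0
Solving: h(position 1) = 0.5337, h(position 2) = 0.5257.
Starting from position 1, the probability is 0.5337.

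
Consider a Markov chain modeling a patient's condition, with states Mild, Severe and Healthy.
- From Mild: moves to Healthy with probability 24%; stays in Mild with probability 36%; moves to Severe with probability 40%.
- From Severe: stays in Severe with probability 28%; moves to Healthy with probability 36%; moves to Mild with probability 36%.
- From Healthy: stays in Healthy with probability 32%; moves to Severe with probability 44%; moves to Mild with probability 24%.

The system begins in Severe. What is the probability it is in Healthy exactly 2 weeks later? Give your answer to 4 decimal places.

0.3024

Sum over the intermediate state after 1 week:
P = P(Severe→Mild)·P(Mild→Healthy) + P(Severe→Severe)·P(Severe→Healthy) + P(Severe→Healthy)·P(Healthy→Healthy)
  = 0.36×0.24 + 0.28×0.36 + 0.36×0.32
  = 0.0864 + 0.1008 + 0.1152 = 0.3024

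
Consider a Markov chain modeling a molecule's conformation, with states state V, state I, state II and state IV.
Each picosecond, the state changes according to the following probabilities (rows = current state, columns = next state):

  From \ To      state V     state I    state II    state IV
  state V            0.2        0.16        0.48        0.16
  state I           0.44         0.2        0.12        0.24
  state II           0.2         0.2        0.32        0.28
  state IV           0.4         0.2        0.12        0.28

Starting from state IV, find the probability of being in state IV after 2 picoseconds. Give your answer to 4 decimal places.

Propagate the distribution vector 2 picoseconds from state IV.
After 0 picoseconds: (0.0000, 0.0000, 0.0000, 1.0000)
After 1 picosecond: (0.4000, 0.2000, 0.1200, 0.2800)
After 2 picoseconds: (0.3040, 0.1840, 0.2880, 0.2240)
P(in state IV after 2 picoseconds) = 0.2240

0.2240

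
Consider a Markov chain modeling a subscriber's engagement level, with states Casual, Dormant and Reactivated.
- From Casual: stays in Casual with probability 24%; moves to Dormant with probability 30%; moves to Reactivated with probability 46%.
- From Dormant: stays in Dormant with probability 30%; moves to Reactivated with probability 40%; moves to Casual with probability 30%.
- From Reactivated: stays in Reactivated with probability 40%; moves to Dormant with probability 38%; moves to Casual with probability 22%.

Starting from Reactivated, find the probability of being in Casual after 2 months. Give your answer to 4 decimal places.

Sum over the intermediate state after 1 month:
P = P(Reactivated→Casual)·P(Casual→Casual) + P(Reactivated→Dormant)·P(Dormant→Casual) + P(Reactivated→Reactivated)·P(Reactivated→Casual)
  = 0.22×0.24 + 0.38×0.3 + 0.4×0.22
  = 0.0528 + 0.1140 + 0.0880 = 0.2548

0.2548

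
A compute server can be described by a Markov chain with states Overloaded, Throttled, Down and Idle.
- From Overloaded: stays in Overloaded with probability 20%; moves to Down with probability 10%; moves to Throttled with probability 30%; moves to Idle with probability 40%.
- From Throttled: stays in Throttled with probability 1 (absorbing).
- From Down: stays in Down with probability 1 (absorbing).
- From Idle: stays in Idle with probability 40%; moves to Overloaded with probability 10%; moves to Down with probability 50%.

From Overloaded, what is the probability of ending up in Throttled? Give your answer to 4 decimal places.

Let h(s) be the probability of absorption at Throttled starting from transient state s. Then h(Throttled) = 1 and h(Down) = 0. By first-step analysis:
h(Overloaded) = 0.2·h(Overloaded) + 0.3·1 + 0.1·0 + 0.4·h(Idle)
h(Idle) = 0.1·h(Overloaded) + 0.5·0 + 0.4·h(Idle)
Solving: h(Overloaded) = 0.4091, h(Idle) = 0.0682.
Starting from Overloaded, the probability is 0.4091.

0.4091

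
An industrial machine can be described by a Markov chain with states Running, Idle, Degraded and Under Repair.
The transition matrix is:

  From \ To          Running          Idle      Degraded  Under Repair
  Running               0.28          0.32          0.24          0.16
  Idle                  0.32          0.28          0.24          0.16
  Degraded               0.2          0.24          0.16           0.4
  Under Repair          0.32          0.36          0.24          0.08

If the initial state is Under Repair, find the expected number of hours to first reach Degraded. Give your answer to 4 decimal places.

4.1667

Let t(s) be the expected number of hours to first reach Degraded from state s, with t(Degraded) = 0. Conditioning on the first hour:
t(Running) = 1 + 0.28·t(Running) + 0.32·t(Idle) + 0.16·t(Under Repair)
t(Idle) = 1 + 0.32·t(Running) + 0.28·t(Idle) + 0.16·t(Under Repair)
t(Under Repair) = 1 + 0.32·t(Running) + 0.36·t(Idle) + 0.08·t(Under Repair)
Solving: t(Running) = 4.1667, t(Idle) = 4.1667, t(Under Repair) = 4.1667.
Expected hours from Under Repair to Degraded: 4.1667.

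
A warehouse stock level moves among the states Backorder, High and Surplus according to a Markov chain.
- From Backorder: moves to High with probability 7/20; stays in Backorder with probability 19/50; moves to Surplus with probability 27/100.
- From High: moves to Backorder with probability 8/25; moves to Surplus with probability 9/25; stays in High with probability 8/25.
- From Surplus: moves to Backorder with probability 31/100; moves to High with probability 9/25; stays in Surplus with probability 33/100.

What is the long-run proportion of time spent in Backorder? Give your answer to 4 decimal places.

0.3370

Let the stationary distribution be π with π = πP and π_1 + π_2 + π_3 = 1.
π_1 = 0.38·π_1 + 0.32·π_2 + 0.31·π_3
π_2 = 0.35·π_1 + 0.32·π_2 + 0.36·π_3
Solving with the normalization constraint gives π = (0.3370, 0.3429, 0.3201).
So the stationary probability of Backorder is 0.3370.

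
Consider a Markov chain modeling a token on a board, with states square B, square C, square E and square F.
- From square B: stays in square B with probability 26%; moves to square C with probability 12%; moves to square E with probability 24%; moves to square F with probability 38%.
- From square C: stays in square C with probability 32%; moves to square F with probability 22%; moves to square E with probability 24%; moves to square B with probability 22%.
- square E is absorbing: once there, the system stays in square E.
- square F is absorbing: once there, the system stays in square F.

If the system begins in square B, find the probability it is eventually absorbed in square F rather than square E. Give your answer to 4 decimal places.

Let h(s) be the probability of absorption at square F starting from transient state s. Then h(square F) = 1 and h(square E) = 0. By first-step analysis:
h(square B) = 0.26·h(square B) + 0.12·h(square C) + 0.24·0 + 0.38·1
h(square C) = 0.22·h(square B) + 0.32·h(square C) + 0.24·0 + 0.22·1
Solving: h(square B) = 0.5973, h(square C) = 0.5168.
Starting from square B, the probability is 0.5973.

0.5973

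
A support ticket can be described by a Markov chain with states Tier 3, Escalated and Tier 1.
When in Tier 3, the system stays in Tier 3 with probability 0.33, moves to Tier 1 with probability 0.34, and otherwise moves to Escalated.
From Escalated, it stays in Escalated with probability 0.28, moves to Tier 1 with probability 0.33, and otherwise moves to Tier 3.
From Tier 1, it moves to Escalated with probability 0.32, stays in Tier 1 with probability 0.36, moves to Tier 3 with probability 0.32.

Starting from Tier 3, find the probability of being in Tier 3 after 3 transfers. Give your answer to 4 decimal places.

Propagate the distribution vector 3 transfers from Tier 3.
After 0 transfers: (1.0000, 0.0000, 0.0000)
After 1 transfer: (0.3300, 0.3300, 0.3400)
After 2 transfers: (0.3464, 0.3101, 0.3435)
After 3 transfers: (0.3452, 0.3111, 0.3438)
P(in Tier 3 after 3 transfers) = 0.3452

0.3452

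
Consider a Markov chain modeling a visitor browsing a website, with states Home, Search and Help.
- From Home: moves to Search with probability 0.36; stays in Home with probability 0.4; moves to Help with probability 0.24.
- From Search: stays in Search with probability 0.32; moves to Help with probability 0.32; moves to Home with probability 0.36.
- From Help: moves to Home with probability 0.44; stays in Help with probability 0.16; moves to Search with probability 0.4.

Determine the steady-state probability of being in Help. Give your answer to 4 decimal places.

Let the stationary distribution be π with π = πP and π_1 + π_2 + π_3 = 1.
π_1 = 0.4·π_1 + 0.36·π_2 + 0.44·π_3
π_2 = 0.36·π_1 + 0.32·π_2 + 0.4·π_3
Solving with the normalization constraint gives π = (0.3957, 0.3557, 0.2486).
So the stationary probability of Help is 0.2486.

0.2486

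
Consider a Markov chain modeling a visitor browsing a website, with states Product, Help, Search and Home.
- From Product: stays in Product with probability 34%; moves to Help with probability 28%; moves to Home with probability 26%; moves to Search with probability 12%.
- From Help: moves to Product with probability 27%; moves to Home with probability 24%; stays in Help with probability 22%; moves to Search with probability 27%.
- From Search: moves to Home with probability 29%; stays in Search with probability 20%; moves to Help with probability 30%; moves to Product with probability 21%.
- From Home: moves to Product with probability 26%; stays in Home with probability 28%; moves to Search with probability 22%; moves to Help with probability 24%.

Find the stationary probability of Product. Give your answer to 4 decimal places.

0.2745

Let the stationary distribution be π with π = πP and π_1 + π_2 + π_3 + π_4 = 1.
π_1 = 0.34·π_1 + 0.27·π_2 + 0.21·π_3 + 0.26·π_4
π_2 = 0.28·π_1 + 0.22·π_2 + 0.3·π_3 + 0.24·π_4
π_3 = 0.12·π_1 + 0.27·π_2 + 0.2·π_3 + 0.22·π_4
Solving with the normalization constraint gives π = (0.2745, 0.2579, 0.2014, 0.2662).
So the stationary probability of Product is 0.2745.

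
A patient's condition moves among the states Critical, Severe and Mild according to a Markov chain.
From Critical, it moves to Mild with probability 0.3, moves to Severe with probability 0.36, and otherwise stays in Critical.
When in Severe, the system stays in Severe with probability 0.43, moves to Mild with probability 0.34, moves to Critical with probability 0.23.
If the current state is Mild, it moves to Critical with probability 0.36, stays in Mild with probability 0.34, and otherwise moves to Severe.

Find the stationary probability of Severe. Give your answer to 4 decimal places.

Let the stationary distribution be π with π = πP and π_1 + π_2 + π_3 = 1.
π_1 = 0.34·π_1 + 0.23·π_2 + 0.36·π_3
π_2 = 0.36·π_1 + 0.43·π_2 + 0.3·π_3
Solving with the normalization constraint gives π = (0.3063, 0.3660, 0.3277).
So the stationary probability of Severe is 0.3660.

0.3660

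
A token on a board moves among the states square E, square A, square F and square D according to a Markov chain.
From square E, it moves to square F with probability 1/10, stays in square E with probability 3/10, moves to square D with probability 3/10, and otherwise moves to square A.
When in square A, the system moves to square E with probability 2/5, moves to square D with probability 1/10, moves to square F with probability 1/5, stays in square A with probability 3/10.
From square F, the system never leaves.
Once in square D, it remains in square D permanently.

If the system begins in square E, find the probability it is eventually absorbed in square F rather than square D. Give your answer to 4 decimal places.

Let h(s) be the probability of absorption at square F starting from transient state s. Then h(square F) = 1 and h(square D) = 0. By first-step analysis:
h(square E) = 0.3·h(square E) + 0.3·h(square A) + 0.1·1 + 0.3·0
h(square A) = 0.4·h(square E) + 0.3·h(square A) + 0.2·1 + 0.1·0
Solving: h(square E) = 0.3514, h(square A) = 0.4865.
Starting from square E, the probability is 0.3514.

0.3514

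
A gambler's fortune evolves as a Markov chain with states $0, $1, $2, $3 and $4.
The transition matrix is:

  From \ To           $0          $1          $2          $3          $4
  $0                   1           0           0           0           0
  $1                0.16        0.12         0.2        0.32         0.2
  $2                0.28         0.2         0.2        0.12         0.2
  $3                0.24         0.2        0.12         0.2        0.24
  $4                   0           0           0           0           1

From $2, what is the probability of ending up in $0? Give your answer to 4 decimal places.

Let h(s) be the probability of absorption at $0 starting from transient state s. Then h($0) = 1 and h($4) = 0. By first-step analysis:
h($1) = 0.16·1 + 0.12·h($1) + 0.2·h($2) + 0.32·h($3) + 0.2·0
h($2) = 0.28·1 + 0.2·h($1) + 0.2·h($2) + 0.12·h($3) + 0.2·0
h($3) = 0.24·1 + 0.2·h($1) + 0.12·h($2) + 0.2·h($3) + 0.24·0
Solving: h($1) = 0.4899, h($2) = 0.5482, h($3) = 0.5047.
Starting from $2, the probability is 0.5482.

0.5482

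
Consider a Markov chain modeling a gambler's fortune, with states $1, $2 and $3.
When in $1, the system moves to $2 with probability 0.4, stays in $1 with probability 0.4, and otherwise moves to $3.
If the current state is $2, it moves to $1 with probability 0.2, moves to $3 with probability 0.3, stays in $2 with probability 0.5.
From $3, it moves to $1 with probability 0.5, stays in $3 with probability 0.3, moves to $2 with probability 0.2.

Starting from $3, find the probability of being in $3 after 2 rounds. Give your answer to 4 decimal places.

Sum over the intermediate state after 1 round:
P = P($3→$1)·P($1→$3) + P($3→$2)·P($2→$3) + P($3→$3)·P($3→$3)
  = 0.5×0.2 + 0.2×0.3 + 0.3×0.3
  = 0.1000 + 0.0600 + 0.0900 = 0.2500

0.2500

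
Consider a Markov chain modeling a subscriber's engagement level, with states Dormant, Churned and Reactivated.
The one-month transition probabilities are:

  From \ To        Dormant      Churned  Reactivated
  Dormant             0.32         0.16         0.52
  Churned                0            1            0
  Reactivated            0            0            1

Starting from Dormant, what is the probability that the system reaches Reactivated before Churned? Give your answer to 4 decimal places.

Let h(s) be the probability of absorption at Reactivated starting from transient state s. Then h(Reactivated) = 1 and h(Churned) = 0. By first-step analysis:
h(Dormant) = 0.32·h(Dormant) + 0.16·0 + 0.52·1
Solving: h(Dormant) = 0.7647.
Starting from Dormant, the probability is 0.7647.

0.7647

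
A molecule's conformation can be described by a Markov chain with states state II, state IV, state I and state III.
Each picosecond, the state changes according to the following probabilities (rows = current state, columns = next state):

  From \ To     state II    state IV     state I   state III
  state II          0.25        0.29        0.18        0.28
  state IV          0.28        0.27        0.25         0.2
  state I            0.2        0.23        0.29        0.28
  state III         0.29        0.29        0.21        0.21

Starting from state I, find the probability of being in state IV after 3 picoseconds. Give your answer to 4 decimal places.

Propagate the distribution vector 3 picoseconds from state I.
After 0 picoseconds: (0.0000, 0.0000, 1.0000, 0.0000)
After 1 picosecond: (0.2000, 0.2300, 0.2900, 0.2800)
After 2 picoseconds: (0.2536, 0.2680, 0.2364, 0.2420)
After 3 picoseconds: (0.2559, 0.2705, 0.2320, 0.2416)
P(in state IV after 3 picoseconds) = 0.2705

0.2705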